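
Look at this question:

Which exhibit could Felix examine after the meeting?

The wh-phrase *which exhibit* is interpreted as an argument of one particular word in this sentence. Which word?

examine

Before movement: Felix could examine which exhibit after the meeting.
The filler 'which exhibit' is interpreted as the direct object of 'examine'. Wh-movement fronts it, leaving a gap right after 'examine':
Which exhibit could Felix examine ___ after the meeting?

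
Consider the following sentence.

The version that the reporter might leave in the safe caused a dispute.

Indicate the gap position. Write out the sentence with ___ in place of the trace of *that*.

The filler 'that' is interpreted as the direct object of 'leave'. The gap is right after 'leave'.

The version that the reporter might leave ___ in the safe caused a dispute.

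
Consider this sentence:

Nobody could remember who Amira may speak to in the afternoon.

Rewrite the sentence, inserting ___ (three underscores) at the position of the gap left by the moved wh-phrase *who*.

Nobody could remember who Amira may speak to ___ in the afternoon.

In situ: Amira may speak to who in the afternoon.
'who' functions as the object of the preposition 'to'. The gap is right after 'to'.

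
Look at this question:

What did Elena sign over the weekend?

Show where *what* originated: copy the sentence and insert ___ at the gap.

Pre-movement form: Elena did sign what over the weekend.
The filler 'what' is interpreted as the direct object of 'sign'. The gap is right after 'sign'.

What did Elena sign ___ over the weekend?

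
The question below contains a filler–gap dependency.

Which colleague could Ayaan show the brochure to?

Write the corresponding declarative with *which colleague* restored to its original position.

'which colleague' is the object of the preposition 'to' (recipient of 'show'). Fronting leaves a gap immediately after 'to':
Which colleague could Ayaan show the brochure to ___?

Ayaan could show the brochure to which colleague.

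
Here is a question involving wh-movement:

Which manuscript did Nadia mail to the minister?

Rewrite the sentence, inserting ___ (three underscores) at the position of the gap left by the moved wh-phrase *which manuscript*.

Which manuscript did Nadia mail ___ to the minister?

In situ: Nadia did mail which manuscript to the minister.
'which manuscript' functions as the direct object of 'mail'. The gap is right after 'mail'.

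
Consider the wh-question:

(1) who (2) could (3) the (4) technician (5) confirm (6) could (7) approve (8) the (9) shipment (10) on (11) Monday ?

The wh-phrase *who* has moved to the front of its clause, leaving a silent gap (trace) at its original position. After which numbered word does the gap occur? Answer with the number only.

In situ: The technician could confirm who could approve the shipment on Monday.
'who' is the subject of the clause embedded under 'confirm'. Fronting leaves a gap immediately after 'confirm':
Who could the technician confirm ___ could approve the shipment on Monday?
'confirm' is word 5.

5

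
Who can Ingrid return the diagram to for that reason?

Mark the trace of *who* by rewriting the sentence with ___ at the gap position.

Underlying clause: Ingrid can return the diagram to who for that reason.
The filler 'who' is interpreted as the object of the preposition 'to' (recipient of 'return'). The gap is right after 'to'.

Who can Ingrid return the diagram to ___ for that reason?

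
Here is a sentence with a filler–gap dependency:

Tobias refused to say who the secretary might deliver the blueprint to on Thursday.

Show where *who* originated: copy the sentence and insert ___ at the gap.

Tobias refused to say who the secretary might deliver the blueprint to ___ on Thursday.

Underlying clause: The secretary might deliver the blueprint to who on Thursday.
'who' is the object of the preposition 'to' (recipient of 'deliver'). The gap is right after 'to'.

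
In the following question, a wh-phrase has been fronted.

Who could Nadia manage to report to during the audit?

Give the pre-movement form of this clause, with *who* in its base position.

'who' functions as the object of the preposition 'to'. Wh-movement fronts it, leaving a gap right after 'to':
Who could Nadia manage to report to ___ during the audit?

Nadia could manage to report to who during the audit.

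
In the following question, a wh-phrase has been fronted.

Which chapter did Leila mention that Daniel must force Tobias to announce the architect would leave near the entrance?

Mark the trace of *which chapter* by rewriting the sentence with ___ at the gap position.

Which chapter did Leila mention that Daniel must force Tobias to announce the architect would leave ___ near the entrance?

In situ: Leila did mention that Daniel must force Tobias to announce the architect would leave which chapter near the entrance.
The filler 'which chapter' is interpreted as the direct object of 'leave'. The gap is right after 'leave'.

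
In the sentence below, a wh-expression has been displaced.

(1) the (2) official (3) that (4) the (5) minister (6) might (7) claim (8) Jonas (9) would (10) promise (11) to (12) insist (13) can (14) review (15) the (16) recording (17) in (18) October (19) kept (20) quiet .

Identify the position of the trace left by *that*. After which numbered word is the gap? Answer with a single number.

12

'that' is the subject of the clause embedded under 'insist'. Fronting leaves a gap immediately after 'insist':
The official that the minister might claim Jonas would promise to insist ___ can review the recording in October kept quiet.
'insist' is word 12.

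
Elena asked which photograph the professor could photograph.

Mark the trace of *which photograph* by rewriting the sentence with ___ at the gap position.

Elena asked which photograph the professor could photograph ___.

Underlying clause: The professor could photograph which photograph.
'which photograph' is the direct object of 'photograph'. The gap is right after 'photograph'.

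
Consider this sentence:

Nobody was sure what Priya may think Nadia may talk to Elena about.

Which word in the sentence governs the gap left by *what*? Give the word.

about

Underlying clause: Priya may think Nadia may talk to Elena about what.
'what' is the object of the preposition 'about'. Wh-movement fronts it, leaving a gap right after 'about':
Nobody was sure what Priya may think Nadia may talk to Elena about ___.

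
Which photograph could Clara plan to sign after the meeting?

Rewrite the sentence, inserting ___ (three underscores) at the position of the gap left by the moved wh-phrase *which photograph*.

Which photograph could Clara plan to sign ___ after the meeting?

Pre-movement form: Clara could plan to sign which photograph after the meeting.
'which photograph' functions as the direct object of 'sign'. The gap is right after 'sign'.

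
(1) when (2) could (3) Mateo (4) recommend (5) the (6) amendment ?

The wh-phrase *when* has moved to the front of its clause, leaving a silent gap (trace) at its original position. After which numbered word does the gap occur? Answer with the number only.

In situ: Mateo could recommend the amendment when.
'when' functions as the temporal adjunct. Fronting leaves a gap immediately after 'amendment':
When could Mateo recommend the amendment ___?
'amendment' is word 6.

6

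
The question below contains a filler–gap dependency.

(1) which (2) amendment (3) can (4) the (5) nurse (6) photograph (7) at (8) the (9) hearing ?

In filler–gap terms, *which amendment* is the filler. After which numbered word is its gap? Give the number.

6

In situ: The nurse can photograph which amendment at the hearing.
'which amendment' is the direct object of 'photograph'. Fronting leaves a gap immediately after 'photograph':
Which amendment can the nurse photograph ___ at the hearing?
'photograph' is word 6.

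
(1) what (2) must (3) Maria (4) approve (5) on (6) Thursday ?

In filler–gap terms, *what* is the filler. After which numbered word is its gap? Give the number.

Before movement: Maria must approve what on Thursday.
The filler 'what' is interpreted as the direct object of 'approve'. Wh-movement fronts it, leaving a gap right after 'approve':
What must Maria approve ___ on Thursday?
'approve' is word 4.

4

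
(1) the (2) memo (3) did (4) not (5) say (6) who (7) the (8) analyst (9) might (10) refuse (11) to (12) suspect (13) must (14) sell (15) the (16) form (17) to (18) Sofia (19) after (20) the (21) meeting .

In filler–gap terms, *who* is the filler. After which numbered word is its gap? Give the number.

Underlying clause: The analyst might refuse to suspect who must sell the form to Sofia after the meeting.
'who' functions as the subject of the clause embedded under 'suspect'. It moves to the left edge, and the trace sits right after 'suspect':
The memo did not say who the analyst might refuse to suspect ___ must sell the form to Sofia after the meeting.
'suspect' is word 12.

12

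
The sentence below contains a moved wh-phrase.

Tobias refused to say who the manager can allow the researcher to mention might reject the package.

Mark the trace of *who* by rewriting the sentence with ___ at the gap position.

Tobias refused to say who the manager can allow the researcher to mention ___ might reject the package.

Underlying clause: The manager can allow the researcher to mention who might reject the package.
'who' functions as the subject of the clause embedded under 'mention'. The gap is right after 'mention'.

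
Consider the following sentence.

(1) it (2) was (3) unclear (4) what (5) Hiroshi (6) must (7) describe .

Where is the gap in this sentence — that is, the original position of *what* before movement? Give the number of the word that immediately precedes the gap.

Underlying clause: Hiroshi must describe what.
'what' is the direct object of 'describe'. It moves to the left edge, and the trace sits right after 'describe':
It was unclear what Hiroshi must describe ___.
'describe' is word 7.

7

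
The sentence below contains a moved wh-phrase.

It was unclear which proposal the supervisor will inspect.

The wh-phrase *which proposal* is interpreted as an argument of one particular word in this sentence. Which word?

inspect

Before movement: The supervisor will inspect which proposal.
The filler 'which proposal' is interpreted as the direct object of 'inspect'. Fronting leaves a gap immediately after 'inspect':
It was unclear which proposal the supervisor will inspect ___.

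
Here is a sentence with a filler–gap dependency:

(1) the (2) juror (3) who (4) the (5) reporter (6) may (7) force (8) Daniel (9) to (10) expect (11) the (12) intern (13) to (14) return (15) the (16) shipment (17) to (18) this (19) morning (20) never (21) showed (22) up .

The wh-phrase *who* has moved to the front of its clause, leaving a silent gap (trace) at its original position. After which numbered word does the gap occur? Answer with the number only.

17

The filler 'who' is interpreted as the object of the preposition 'to' (recipient of 'return'). It moves to the left edge, and the trace sits right after 'to':
The juror who the reporter may force Daniel to expect the intern to return the shipment to ___ this morning never showed up.
'to' is word 17.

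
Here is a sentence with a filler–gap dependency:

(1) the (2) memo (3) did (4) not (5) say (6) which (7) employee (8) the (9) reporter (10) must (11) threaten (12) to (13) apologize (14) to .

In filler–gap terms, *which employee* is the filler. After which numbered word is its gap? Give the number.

Underlying clause: The reporter must threaten to apologize to which employee.
The filler 'which employee' is interpreted as the object of the preposition 'to'. Fronting leaves a gap immediately after 'to':
The memo did not say which employee the reporter must threaten to apologize to ___.
'to' is word 14.

14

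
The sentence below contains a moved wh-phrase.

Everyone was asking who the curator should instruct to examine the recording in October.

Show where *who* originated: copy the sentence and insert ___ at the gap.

Underlying clause: The curator should instruct who to examine the recording in October.
The filler 'who' is interpreted as the direct object of 'instruct'. The gap is right after 'instruct'.

Everyone was asking who the curator should instruct ___ to examine the recording in October.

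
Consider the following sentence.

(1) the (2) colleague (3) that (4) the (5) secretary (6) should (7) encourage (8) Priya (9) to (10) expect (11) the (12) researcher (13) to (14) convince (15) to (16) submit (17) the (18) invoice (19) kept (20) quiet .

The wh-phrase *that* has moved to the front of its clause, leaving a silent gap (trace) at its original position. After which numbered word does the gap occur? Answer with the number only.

14

'that' is the direct object of 'convince'. Fronting leaves a gap immediately after 'convince':
The colleague that the secretary should encourage Priya to expect the researcher to convince ___ to submit the invoice kept quiet.
'convince' is word 14.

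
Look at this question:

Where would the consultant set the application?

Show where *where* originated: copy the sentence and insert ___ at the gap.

Where would the consultant set the application ___?

Underlying clause: The consultant would set the application where.
The filler 'where' is interpreted as the locative complement of 'set'. The gap is right after 'application'.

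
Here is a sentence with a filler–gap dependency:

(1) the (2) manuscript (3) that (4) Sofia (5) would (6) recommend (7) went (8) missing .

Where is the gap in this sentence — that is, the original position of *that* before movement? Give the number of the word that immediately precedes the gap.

6

'that' is the direct object of 'recommend'. Fronting leaves a gap immediately after 'recommend':
The manuscript that Sofia would recommend ___ went missing.
'recommend' is word 6.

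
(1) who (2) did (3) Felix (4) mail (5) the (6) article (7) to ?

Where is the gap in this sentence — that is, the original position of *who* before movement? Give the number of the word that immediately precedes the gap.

7

Underlying clause: Felix did mail the article to who.
'who' functions as the object of the preposition 'to' (recipient of 'mail'). Fronting leaves a gap immediately after 'to':
Who did Felix mail the article to ___?
'to' is word 7.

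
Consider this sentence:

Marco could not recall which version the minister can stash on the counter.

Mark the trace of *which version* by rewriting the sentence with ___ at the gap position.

Underlying clause: The minister can stash which version on the counter.
The filler 'which version' is interpreted as the direct object of 'stash'. The gap is right after 'stash'.

Marco could not recall which version the minister can stash ___ on the counter.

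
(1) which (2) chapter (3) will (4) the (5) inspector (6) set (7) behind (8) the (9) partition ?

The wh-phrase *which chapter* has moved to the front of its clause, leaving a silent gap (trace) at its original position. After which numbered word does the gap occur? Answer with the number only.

Pre-movement form: The inspector will set which chapter behind the partition.
'which chapter' is the direct object of 'set'. Wh-movement fronts it, leaving a gap right after 'set':
Which chapter will the inspector set ___ behind the partition?
'set' is word 6.

6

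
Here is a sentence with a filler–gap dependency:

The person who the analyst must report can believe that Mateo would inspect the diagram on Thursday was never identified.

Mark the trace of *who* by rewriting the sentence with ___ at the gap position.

'who' is the subject of the clause embedded under 'report'. The gap is right after 'report'.

The person who the analyst must report ___ can believe that Mateo would inspect the diagram on Thursday was never identified.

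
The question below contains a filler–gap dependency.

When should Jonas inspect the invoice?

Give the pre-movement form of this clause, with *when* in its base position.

Jonas should inspect the invoice when.

The filler 'when' is interpreted as the temporal adjunct. It moves to the left edge, and the trace sits right after 'invoice':
When should Jonas inspect the invoice ___?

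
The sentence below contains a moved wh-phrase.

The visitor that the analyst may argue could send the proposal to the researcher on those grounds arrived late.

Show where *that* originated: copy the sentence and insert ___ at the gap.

The visitor that the analyst may argue ___ could send the proposal to the researcher on those grounds arrived late.

'that' functions as the subject of the clause embedded under 'argue'. The gap is right after 'argue'.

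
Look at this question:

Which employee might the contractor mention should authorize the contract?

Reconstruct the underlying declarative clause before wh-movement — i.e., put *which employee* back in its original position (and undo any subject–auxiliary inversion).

The filler 'which employee' is interpreted as the subject of the clause embedded under 'mention'. It moves to the left edge, and the trace sits right after 'mention':
Which employee might the contractor mention ___ should authorize the contract?

The contractor might mention which employee should authorize the contract.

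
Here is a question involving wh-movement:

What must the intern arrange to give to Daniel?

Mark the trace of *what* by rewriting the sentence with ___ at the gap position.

Underlying clause: The intern must arrange to give what to Daniel.
The filler 'what' is interpreted as the direct object of 'give'. The gap is right after 'give'.

What must the intern arrange to give ___ to Daniel?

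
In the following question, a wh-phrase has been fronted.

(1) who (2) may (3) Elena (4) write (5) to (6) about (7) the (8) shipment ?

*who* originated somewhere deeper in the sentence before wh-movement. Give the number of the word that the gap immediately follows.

Pre-movement form: Elena may write to who about the shipment.
'who' is the object of the preposition 'to'. It moves to the left edge, and the trace sits right after 'to':
Who may Elena write to ___ about the shipment?
'to' is word 5.

5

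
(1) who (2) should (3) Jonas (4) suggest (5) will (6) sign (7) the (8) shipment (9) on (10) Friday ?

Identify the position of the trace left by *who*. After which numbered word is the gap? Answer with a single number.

4

Pre-movement form: Jonas should suggest who will sign the shipment on Friday.
The filler 'who' is interpreted as the subject of the clause embedded under 'suggest'. Fronting leaves a gap immediately after 'suggest':
Who should Jonas suggest ___ will sign the shipment on Friday?
'suggest' is word 4.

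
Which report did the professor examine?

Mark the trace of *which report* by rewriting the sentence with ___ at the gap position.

Which report did the professor examine ___?

Underlying clause: The professor did examine which report.
'which report' is the direct object of 'examine'. The gap is right after 'examine'.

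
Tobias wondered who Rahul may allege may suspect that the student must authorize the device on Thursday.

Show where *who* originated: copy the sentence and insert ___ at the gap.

Before movement: Rahul may allege who may suspect that the student must authorize the device on Thursday.
The filler 'who' is interpreted as the subject of the clause embedded under 'allege'. The gap is right after 'allege'.

Tobias wondered who Rahul may allege ___ may suspect that the student must authorize the device on Thursday.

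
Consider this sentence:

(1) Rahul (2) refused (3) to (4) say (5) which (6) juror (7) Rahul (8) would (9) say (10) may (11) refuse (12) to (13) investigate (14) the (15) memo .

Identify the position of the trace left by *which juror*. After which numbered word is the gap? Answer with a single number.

9

Pre-movement form: Rahul would say which juror may refuse to investigate the memo.
'which juror' functions as the subject of the clause embedded under 'say'. Fronting leaves a gap immediately after 'say':
Rahul refused to say which juror Rahul would say ___ may refuse to investigate the memo.
'say' is word 9.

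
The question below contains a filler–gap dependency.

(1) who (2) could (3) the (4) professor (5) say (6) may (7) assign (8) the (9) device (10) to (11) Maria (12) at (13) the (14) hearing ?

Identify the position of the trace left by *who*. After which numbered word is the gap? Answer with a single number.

Underlying clause: The professor could say who may assign the device to Maria at the hearing.
'who' functions as the subject of the clause embedded under 'say'. It moves to the left edge, and the trace sits right after 'say':
Who could the professor say ___ may assign the device to Maria at the hearing?
'say' is word 5.

5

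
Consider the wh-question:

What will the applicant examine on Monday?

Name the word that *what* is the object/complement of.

Underlying clause: The applicant will examine what on Monday.
'what' is the direct object of 'examine'. Fronting leaves a gap immediately after 'examine':
What will the applicant examine ___ on Monday?

examine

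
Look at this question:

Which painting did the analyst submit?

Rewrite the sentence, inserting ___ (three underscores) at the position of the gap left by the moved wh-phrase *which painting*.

Which painting did the analyst submit ___?

Before movement: The analyst did submit which painting.
The filler 'which painting' is interpreted as the direct object of 'submit'. The gap is right after 'submit'.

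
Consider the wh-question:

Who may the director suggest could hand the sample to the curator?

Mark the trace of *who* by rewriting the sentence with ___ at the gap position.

Who may the director suggest ___ could hand the sample to the curator?

Pre-movement form: The director may suggest who could hand the sample to the curator.
'who' functions as the subject of the clause embedded under 'suggest'. The gap is right after 'suggest'.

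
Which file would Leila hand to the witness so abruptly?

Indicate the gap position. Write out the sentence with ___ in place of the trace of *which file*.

In situ: Leila would hand which file to the witness so abruptly.
'which file' is the direct object of 'hand'. The gap is right after 'hand'.

Which file would Leila hand ___ to the witness so abruptly?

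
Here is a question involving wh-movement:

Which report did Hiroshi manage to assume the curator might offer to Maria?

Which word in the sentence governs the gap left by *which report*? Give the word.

offer

Before movement: Hiroshi did manage to assume the curator might offer which report to Maria.
'which report' is the direct object of 'offer'. It moves to the left edge, and the trace sits right after 'offer':
Which report did Hiroshi manage to assume the curator might offer ___ to Maria?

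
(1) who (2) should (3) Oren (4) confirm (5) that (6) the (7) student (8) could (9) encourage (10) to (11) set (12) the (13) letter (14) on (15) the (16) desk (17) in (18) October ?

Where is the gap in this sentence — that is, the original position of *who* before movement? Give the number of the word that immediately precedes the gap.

Underlying clause: Oren should confirm that the student could encourage who to set the letter on the desk in October.
'who' functions as the direct object of 'encourage'. Fronting leaves a gap immediately after 'encourage':
Who should Oren confirm that the student could encourage ___ to set the letter on the desk in October?
'encourage' is word 9.

9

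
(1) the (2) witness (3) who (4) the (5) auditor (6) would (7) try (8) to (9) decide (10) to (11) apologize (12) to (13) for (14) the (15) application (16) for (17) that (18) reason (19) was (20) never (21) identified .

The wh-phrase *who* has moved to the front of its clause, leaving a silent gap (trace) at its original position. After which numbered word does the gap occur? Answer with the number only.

'who' is the object of the preposition 'to'. It moves to the left edge, and the trace sits right after 'to':
The witness who the auditor would try to decide to apologize to ___ for the application for that reason was never identified.
'to' is word 12.

12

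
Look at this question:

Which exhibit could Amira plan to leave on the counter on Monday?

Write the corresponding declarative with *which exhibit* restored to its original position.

'which exhibit' is the direct object of 'leave'. It moves to the left edge, and the trace sits right after 'leave':
Which exhibit could Amira plan to leave ___ on the counter on Monday?

Amira could plan to leave which exhibit on the counter on Monday.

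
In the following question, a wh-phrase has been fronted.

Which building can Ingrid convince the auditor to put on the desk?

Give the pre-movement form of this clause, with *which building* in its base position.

Ingrid can convince the auditor to put which building on the desk.

The filler 'which building' is interpreted as the direct object of 'put'. Wh-movement fronts it, leaving a gap right after 'put':
Which building can Ingrid convince the auditor to put ___ on the desk?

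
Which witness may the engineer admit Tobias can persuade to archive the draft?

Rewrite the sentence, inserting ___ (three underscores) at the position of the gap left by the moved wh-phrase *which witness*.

Before movement: The engineer may admit Tobias can persuade which witness to archive the draft.
'which witness' is the direct object of 'persuade'. The gap is right after 'persuade'.

Which witness may the engineer admit Tobias can persuade ___ to archive the draft?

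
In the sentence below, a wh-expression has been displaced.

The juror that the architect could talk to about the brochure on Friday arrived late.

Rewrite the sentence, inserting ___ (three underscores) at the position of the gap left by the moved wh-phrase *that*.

The filler 'that' is interpreted as the object of the preposition 'to'. The gap is right after 'to'.

The juror that the architect could talk to ___ about the brochure on Friday arrived late.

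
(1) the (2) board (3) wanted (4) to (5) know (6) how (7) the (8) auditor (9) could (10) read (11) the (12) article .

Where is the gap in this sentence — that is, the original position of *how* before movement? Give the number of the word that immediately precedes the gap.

12

Underlying clause: The auditor could read the article how.
'how' functions as the manner adjunct. Fronting leaves a gap immediately after 'article':
The board wanted to know how the auditor could read the article ___.
'article' is word 12.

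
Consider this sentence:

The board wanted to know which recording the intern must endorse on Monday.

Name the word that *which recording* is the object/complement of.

endorse

In situ: The intern must endorse which recording on Monday.
'which recording' functions as the direct object of 'endorse'. Fronting leaves a gap immediately after 'endorse':
The board wanted to know which recording the intern must endorse ___ on Monday.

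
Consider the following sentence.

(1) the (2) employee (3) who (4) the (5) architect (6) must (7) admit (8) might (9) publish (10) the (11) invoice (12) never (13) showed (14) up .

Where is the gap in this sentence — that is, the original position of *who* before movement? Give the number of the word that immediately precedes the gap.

'who' functions as the subject of the clause embedded under 'admit'. It moves to the left edge, and the trace sits right after 'admit':
The employee who the architect must admit ___ might publish the invoice never showed up.
'admit' is word 7.

7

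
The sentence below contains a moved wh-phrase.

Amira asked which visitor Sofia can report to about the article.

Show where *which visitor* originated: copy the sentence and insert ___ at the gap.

Amira asked which visitor Sofia can report to ___ about the article.

Pre-movement form: Sofia can report to which visitor about the article.
'which visitor' functions as the object of the preposition 'to'. The gap is right after 'to'.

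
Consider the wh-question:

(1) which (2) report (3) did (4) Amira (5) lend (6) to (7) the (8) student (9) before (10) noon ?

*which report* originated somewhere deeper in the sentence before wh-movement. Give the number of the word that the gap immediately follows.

In situ: Amira did lend which report to the student before noon.
'which report' functions as the direct object of 'lend'. Wh-movement fronts it, leaving a gap right after 'lend':
Which report did Amira lend ___ to the student before noon?
'lend' is word 5.

5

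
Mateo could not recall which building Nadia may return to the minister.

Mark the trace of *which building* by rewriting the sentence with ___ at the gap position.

Pre-movement form: Nadia may return which building to the minister.
'which building' is the direct object of 'return'. The gap is right after 'return'.

Mateo could not recall which building Nadia may return ___ to the minister.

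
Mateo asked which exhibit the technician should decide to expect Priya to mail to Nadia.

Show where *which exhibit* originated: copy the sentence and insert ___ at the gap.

Before movement: The technician should decide to expect Priya to mail which exhibit to Nadia.
'which exhibit' is the direct object of 'mail'. The gap is right after 'mail'.

Mateo asked which exhibit the technician should decide to expect Priya to mail ___ to Nadia.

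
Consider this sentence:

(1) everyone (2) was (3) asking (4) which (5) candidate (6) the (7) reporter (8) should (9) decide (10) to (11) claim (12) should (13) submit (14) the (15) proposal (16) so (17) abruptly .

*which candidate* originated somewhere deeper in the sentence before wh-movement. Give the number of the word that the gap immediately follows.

Underlying clause: The reporter should decide to claim which candidate should submit the proposal so abruptly.
'which candidate' functions as the subject of the clause embedded under 'claim'. Fronting leaves a gap immediately after 'claim':
Everyone was asking which candidate the reporter should decide to claim ___ should submit the proposal so abruptly.
'claim' is word 11.

11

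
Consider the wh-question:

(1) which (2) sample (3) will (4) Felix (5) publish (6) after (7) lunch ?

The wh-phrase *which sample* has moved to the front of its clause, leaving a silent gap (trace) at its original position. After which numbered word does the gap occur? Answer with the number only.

5

Underlying clause: Felix will publish which sample after lunch.
'which sample' functions as the direct object of 'publish'. It moves to the left edge, and the trace sits right after 'publish':
Which sample will Felix publish ___ after lunch?
'publish' is word 5.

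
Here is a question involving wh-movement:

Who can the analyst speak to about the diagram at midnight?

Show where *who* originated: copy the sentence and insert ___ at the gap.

Who can the analyst speak to ___ about the diagram at midnight?

Before movement: The analyst can speak to who about the diagram at midnight.
'who' functions as the object of the preposition 'to'. The gap is right after 'to'.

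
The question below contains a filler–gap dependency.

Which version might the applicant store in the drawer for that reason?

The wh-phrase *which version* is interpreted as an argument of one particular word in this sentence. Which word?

Underlying clause: The applicant might store which version in the drawer for that reason.
'which version' is the direct object of 'store'. Fronting leaves a gap immediately after 'store':
Which version might the applicant store ___ in the drawer for that reason?

store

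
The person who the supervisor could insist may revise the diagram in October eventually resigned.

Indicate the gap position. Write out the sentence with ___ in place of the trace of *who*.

The filler 'who' is interpreted as the subject of the clause embedded under 'insist'. The gap is right after 'insist'.

The person who the supervisor could insist ___ may revise the diagram in October eventually resigned.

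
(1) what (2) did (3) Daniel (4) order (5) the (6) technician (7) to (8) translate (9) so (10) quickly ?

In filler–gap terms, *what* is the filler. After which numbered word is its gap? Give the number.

Before movement: Daniel did order the technician to translate what so quickly.
'what' is the direct object of 'translate'. It moves to the left edge, and the trace sits right after 'translate':
What did Daniel order the technician to translate ___ so quickly?
'translate' is word 8.

8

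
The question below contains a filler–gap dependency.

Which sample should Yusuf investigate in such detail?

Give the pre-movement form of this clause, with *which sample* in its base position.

Yusuf should investigate which sample in such detail.

The filler 'which sample' is interpreted as the direct object of 'investigate'. Fronting leaves a gap immediately after 'investigate':
Which sample should Yusuf investigate ___ in such detail?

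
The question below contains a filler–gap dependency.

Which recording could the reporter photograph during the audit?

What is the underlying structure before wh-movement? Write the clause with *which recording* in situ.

The reporter could photograph which recording during the audit.

'which recording' is the direct object of 'photograph'. Fronting leaves a gap immediately after 'photograph':
Which recording could the reporter photograph ___ during the audit?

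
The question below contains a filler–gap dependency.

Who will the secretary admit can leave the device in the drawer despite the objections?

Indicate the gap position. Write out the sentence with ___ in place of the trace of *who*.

Who will the secretary admit ___ can leave the device in the drawer despite the objections?

Pre-movement form: The secretary will admit who can leave the device in the drawer despite the objections.
The filler 'who' is interpreted as the subject of the clause embedded under 'admit'. The gap is right after 'admit'.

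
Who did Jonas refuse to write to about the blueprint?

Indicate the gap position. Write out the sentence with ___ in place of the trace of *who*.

Underlying clause: Jonas did refuse to write to who about the blueprint.
The filler 'who' is interpreted as the object of the preposition 'to'. The gap is right after 'to'.

Who did Jonas refuse to write to ___ about the blueprint?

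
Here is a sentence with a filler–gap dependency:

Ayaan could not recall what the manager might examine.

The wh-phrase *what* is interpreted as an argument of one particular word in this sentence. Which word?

examine

In situ: The manager might examine what.
The filler 'what' is interpreted as the direct object of 'examine'. It moves to the left edge, and the trace sits right after 'examine':
Ayaan could not recall what the manager might examine ___.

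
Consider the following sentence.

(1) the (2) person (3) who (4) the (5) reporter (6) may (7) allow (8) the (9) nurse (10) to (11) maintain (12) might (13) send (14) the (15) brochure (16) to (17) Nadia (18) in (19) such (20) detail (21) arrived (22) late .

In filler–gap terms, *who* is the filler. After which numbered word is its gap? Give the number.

11

'who' functions as the subject of the clause embedded under 'maintain'. Fronting leaves a gap immediately after 'maintain':
The person who the reporter may allow the nurse to maintain ___ might send the brochure to Nadia in such detail arrived late.
'maintain' is word 11.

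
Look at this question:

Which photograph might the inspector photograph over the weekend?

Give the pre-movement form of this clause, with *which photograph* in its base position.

The inspector might photograph which photograph over the weekend.

The filler 'which photograph' is interpreted as the direct object of 'photograph'. Fronting leaves a gap immediately after 'photograph':
Which photograph might the inspector photograph ___ over the weekend?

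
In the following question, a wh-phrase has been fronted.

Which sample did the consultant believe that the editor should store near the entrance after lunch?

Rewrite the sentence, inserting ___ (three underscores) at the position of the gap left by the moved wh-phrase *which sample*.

Before movement: The consultant did believe that the editor should store which sample near the entrance after lunch.
'which sample' functions as the direct object of 'store'. The gap is right after 'store'.

Which sample did the consultant believe that the editor should store ___ near the entrance after lunch?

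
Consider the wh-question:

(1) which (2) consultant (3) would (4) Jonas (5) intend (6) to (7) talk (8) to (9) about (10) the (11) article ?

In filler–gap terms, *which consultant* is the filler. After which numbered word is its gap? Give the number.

Before movement: Jonas would intend to talk to which consultant about the article.
'which consultant' is the object of the preposition 'to'. Fronting leaves a gap immediately after 'to':
Which consultant would Jonas intend to talk to ___ about the article?
'to' is word 8.

8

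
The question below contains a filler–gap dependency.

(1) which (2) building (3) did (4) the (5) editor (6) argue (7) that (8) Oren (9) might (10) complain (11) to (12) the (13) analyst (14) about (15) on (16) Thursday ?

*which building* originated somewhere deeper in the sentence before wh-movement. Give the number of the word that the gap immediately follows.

14

In situ: The editor did argue that Oren might complain to the analyst about which building on Thursday.
'which building' is the object of the preposition 'about'. Fronting leaves a gap immediately after 'about':
Which building did the editor argue that Oren might complain to the analyst about ___ on Thursday?
'about' is word 14.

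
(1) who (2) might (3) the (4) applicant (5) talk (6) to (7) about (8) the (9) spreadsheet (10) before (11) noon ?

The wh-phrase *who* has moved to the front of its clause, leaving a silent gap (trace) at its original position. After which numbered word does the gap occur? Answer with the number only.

6

In situ: The applicant might talk to who about the spreadsheet before noon.
'who' is the object of the preposition 'to'. Wh-movement fronts it, leaving a gap right after 'to':
Who might the applicant talk to ___ about the spreadsheet before noon?
'to' is word 6.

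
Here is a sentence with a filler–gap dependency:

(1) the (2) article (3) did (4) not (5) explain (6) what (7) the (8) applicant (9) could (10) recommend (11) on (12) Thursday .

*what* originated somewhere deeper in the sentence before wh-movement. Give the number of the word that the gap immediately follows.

10

In situ: The applicant could recommend what on Thursday.
'what' is the direct object of 'recommend'. Wh-movement fronts it, leaving a gap right after 'recommend':
The article did not explain what the applicant could recommend ___ on Thursday.
'recommend' is word 10.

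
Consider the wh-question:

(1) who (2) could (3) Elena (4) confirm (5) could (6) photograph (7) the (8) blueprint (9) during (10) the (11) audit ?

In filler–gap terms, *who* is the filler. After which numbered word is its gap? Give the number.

4

Before movement: Elena could confirm who could photograph the blueprint during the audit.
The filler 'who' is interpreted as the subject of the clause embedded under 'confirm'. Fronting leaves a gap immediately after 'confirm':
Who could Elena confirm ___ could photograph the blueprint during the audit?
'confirm' is word 4.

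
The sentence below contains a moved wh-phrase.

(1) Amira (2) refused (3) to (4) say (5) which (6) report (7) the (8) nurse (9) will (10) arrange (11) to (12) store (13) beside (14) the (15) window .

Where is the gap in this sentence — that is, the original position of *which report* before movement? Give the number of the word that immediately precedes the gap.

12

Pre-movement form: The nurse will arrange to store which report beside the window.
'which report' is the direct object of 'store'. It moves to the left edge, and the trace sits right after 'store':
Amira refused to say which report the nurse will arrange to store ___ beside the window.
'store' is word 12.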